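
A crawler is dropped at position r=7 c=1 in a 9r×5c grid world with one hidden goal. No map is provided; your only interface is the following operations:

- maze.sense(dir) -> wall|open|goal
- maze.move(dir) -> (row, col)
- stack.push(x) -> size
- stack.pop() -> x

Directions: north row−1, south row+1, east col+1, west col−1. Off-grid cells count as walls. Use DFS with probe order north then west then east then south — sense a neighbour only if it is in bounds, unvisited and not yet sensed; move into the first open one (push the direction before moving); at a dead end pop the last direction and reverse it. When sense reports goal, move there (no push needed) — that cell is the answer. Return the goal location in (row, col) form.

>> maze.sense(dir=north)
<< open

>> stack.push(x=north)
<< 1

>> maze.move(dir=north)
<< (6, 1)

>> maze.sense(dir=north)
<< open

>> stack.push(x=north)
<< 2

>> maze.move(dir=north)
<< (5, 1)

>> maze.sense(dir=north)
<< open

>> stack.push(x=north)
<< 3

>> maze.move(dir=north)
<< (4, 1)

>> maze.sense(dir=north)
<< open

>> stack.push(x=north)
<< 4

>> maze.move(dir=north)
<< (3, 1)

>> maze.sense(dir=north)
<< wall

>> maze.sense(dir=west)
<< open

>> stack.push(x=west)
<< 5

>> maze.move(dir=west)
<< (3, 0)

>> maze.sense(dir=north)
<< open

>> stack.push(x=north)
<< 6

>> maze.move(dir=north)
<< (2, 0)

>> maze.sense(dir=north)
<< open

>> stack.push(x=north)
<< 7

>> maze.move(dir=north)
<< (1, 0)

>> maze.sense(dir=north)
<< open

>> stack.push(x=north)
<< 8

>> maze.move(dir=north)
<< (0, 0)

>> maze.sense(dir=east)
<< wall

>> stack.pop()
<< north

>> maze.move(dir=south)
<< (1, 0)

>> maze.sense(dir=east)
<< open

>> stack.push(x=east)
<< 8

>> maze.move(dir=east)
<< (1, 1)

>> maze.sense(dir=east)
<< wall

>> stack.pop()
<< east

>> maze.move(dir=west)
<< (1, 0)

>> stack.pop()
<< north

>> maze.move(dir=south)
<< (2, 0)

>> stack.pop()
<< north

>> maze.move(dir=south)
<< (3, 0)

>> maze.sense(dir=south)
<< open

>> stack.push(x=south)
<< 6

>> maze.move(dir=south)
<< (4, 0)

>> maze.sense(dir=south)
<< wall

>> stack.pop()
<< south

>> maze.move(dir=north)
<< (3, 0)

>> stack.pop()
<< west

>> maze.move(dir=east)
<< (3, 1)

>> maze.sense(dir=east)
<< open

>> stack.push(x=east)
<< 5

>> maze.move(dir=east)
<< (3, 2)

>> maze.sense(dir=north)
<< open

>> stack.push(x=north)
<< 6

>> maze.move(dir=north)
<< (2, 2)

>> maze.sense(dir=east)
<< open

>> stack.push(x=east)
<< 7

>> maze.move(dir=east)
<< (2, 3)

>> maze.sense(dir=north)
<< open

>> stack.push(x=north)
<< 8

>> maze.move(dir=north)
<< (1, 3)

>> maze.sense(dir=north)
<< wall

>> maze.sense(dir=east)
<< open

>> stack.push(x=east)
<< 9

>> maze.move(dir=east)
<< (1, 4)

>> maze.sense(dir=north)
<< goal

>> maze.move(dir=north)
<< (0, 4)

Answer: (0, 4)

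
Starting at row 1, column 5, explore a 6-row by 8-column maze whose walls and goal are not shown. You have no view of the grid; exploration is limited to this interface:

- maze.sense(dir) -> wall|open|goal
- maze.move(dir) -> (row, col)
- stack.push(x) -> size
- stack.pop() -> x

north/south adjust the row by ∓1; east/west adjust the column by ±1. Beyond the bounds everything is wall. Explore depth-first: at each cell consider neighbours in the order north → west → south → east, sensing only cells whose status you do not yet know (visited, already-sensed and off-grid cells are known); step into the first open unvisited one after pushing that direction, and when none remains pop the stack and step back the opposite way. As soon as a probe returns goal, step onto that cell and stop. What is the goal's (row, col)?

% sense dir='north'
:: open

% push x='north'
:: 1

% move dir='north'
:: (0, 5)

% sense dir='west'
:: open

% push x='west'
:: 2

% move dir='west'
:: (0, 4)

% sense dir='west'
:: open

% push x='west'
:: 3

% move dir='west'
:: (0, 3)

% sense dir='west'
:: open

% push x='west'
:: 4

% move dir='west'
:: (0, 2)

% sense dir='west'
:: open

% push x='west'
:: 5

% move dir='west'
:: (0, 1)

% sense dir='west'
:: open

% push x='west'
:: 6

% move dir='west'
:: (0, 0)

% sense dir='south'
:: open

% push x='south'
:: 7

% move dir='south'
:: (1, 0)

% sense dir='south'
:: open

% push x='south'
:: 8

% move dir='south'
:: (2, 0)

% sense dir='south'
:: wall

% sense dir='east'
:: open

% push x='east'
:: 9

% move dir='east'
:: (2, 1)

% sense dir='north'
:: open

% push x='north'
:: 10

% move dir='north'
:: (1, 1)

% sense dir='east'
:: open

% push x='east'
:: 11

% move dir='east'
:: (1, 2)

% sense dir='south'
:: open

% push x='south'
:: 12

% move dir='south'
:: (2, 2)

% sense dir='south'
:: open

% push x='south'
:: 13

% move dir='south'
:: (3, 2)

% sense dir='west'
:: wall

% sense dir='south'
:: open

% push x='south'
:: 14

% move dir='south'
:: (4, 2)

% sense dir='west'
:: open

% push x='west'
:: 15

% move dir='west'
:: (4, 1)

% sense dir='west'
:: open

% push x='west'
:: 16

% move dir='west'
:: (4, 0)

% sense dir='south'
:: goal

% move dir='south'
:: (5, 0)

Answer: (5, 0)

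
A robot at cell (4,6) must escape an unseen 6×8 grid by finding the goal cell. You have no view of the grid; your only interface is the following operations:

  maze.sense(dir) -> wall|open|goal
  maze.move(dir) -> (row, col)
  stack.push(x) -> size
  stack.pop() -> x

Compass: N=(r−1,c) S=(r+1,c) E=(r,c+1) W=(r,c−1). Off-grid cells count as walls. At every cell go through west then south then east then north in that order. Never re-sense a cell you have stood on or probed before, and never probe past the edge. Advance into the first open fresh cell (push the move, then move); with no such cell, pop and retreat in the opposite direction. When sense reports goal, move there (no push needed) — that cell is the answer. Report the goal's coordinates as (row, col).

I call sense on dir=west, and get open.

Then push on x=west, — result: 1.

Then move on dir=west, yielding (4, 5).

Now I run sense on dir=west, yielding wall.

I try sense on dir=south, : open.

I invoke push on x=south, : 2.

I call move on dir=south, which returns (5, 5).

Now I run sense on dir=west, giving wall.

Then sense on dir=east, — result: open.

I try push on x=east, — result: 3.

Invoking move on dir=east, and see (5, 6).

I use sense on dir=east, → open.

I run push on x=east, yielding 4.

I try move on dir=east, and get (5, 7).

Calling sense on dir=north, and get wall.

Next I call pop(), giving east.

Invoking move on dir=west, yielding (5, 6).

Calling pop, and see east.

Calling move on dir=west, yielding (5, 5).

Next I call pop, which returns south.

Using move on dir=north, → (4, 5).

I run sense on dir=north, — result: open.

Calling push on x=north, → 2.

Next I call move on dir=north, and observe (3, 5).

Invoking sense on dir=west, — result: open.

I invoke push on x=west, yielding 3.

Invoking move on dir=west, and observe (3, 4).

I try sense on dir=west, which returns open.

Invoking push on x=west, and see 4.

Invoking move on dir=west, and get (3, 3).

I run sense on dir=west, — result: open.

I use push on x=west, which returns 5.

Using move on dir=west, — result: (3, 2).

Invoking sense on dir=west, → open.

I use push on x=west, yielding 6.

I call move on dir=west, and get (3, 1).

Calling sense on dir=west, → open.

I call push on x=west, and see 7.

I try move on dir=west, : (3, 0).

Now I run sense on dir=south, — result: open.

Then push on x=south, and see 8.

Now I run move on dir=south, which returns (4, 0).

Using sense on dir=south, : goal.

I try move on dir=south, → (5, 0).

Answer: (5, 0)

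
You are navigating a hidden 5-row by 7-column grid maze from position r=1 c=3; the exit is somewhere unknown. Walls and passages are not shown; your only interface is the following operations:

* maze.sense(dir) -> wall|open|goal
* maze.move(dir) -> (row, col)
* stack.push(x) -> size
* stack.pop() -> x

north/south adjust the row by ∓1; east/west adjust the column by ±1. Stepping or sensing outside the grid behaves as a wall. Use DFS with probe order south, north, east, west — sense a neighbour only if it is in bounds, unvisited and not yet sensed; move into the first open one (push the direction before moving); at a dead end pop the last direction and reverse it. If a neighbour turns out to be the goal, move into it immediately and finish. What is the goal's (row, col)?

==> maze.sense(dir→south)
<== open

==> stack.push(x→south)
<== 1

==> maze.move(dir→south)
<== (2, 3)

==> maze.sense(dir→south)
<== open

==> stack.push(x→south)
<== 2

==> maze.move(dir→south)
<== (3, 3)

==> maze.sense(dir→south)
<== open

==> stack.push(x→south)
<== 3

==> maze.move(dir→south)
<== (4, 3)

==> maze.sense(dir→east)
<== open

==> stack.push(x→east)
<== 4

==> maze.move(dir→east)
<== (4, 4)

==> maze.sense(dir→north)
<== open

==> stack.push(x→north)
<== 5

==> maze.move(dir→north)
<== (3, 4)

==> maze.sense(dir→north)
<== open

==> stack.push(x→north)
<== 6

==> maze.move(dir→north)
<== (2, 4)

==> maze.sense(dir→north)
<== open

==> stack.push(x→north)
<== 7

==> maze.move(dir→north)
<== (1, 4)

==> maze.sense(dir→north)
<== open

==> stack.push(x→north)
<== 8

==> maze.move(dir→north)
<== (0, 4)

==> maze.sense(dir→east)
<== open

==> stack.push(x→east)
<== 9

==> maze.move(dir→east)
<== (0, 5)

==> maze.sense(dir→south)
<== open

==> stack.push(x→south)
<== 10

==> maze.move(dir→south)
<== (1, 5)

==> maze.sense(dir→south)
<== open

==> stack.push(x→south)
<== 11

==> maze.move(dir→south)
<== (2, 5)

==> maze.sense(dir→south)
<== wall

==> maze.sense(dir→east)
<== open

==> stack.push(x→east)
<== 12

==> maze.move(dir→east)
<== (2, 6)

==> maze.sense(dir→south)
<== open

==> stack.push(x→south)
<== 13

==> maze.move(dir→south)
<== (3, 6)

==> maze.sense(dir→south)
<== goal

==> maze.move(dir→south)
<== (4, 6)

Answer: (4, 6)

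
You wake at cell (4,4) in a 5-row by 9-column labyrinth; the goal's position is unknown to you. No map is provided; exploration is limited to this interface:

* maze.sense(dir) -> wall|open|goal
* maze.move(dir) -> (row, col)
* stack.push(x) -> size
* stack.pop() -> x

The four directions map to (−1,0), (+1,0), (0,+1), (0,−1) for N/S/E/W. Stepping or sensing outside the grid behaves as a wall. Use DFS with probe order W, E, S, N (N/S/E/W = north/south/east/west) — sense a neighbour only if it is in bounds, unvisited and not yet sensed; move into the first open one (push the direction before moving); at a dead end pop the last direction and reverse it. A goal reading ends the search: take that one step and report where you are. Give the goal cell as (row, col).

// sense(dir: west) -> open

// push(x: west) -> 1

// move(dir: west) -> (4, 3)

// sense(dir: west) -> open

// push(x: west) -> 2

// move(dir: west) -> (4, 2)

// sense(dir: west) -> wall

// sense(dir: north) -> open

// push(x: north) -> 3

// move(dir: north) -> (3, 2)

// sense(dir: west) -> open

// push(x: west) -> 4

// move(dir: west) -> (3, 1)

// sense(dir: west) -> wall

// sense(dir: north) -> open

// push(x: north) -> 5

// move(dir: north) -> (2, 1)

// sense(dir: west) -> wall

// sense(dir: east) -> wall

// sense(dir: north) -> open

// push(x: north) -> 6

// move(dir: north) -> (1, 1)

// sense(dir: west) -> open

// push(x: west) -> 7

// move(dir: west) -> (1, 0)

// sense(dir: north) -> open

// push(x: north) -> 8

// move(dir: north) -> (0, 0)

// sense(dir: east) -> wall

// pop() -> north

// move(dir: south) -> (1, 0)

// pop() -> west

// move(dir: east) -> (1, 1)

// sense(dir: east) -> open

// push(x: east) -> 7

// move(dir: east) -> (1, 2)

// sense(dir: east) -> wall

// sense(dir: north) -> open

// push(x: north) -> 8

// move(dir: north) -> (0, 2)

// sense(dir: east) -> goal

// move(dir: east) -> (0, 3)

Answer: (0, 3)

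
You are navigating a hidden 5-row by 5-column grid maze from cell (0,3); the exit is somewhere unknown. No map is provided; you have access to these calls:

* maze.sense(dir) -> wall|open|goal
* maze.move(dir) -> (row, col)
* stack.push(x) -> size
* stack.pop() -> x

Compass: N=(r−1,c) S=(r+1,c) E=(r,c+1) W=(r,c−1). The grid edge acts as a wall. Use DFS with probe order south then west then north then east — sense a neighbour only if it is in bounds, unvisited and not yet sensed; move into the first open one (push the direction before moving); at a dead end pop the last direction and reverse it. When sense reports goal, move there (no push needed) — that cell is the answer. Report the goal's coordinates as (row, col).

→ sense(dir→south)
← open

→ push(x→south)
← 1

→ move(dir→south)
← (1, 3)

→ sense(dir→south)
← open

→ push(x→south)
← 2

→ move(dir→south)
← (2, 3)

→ sense(dir→south)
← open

→ push(x→south)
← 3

→ move(dir→south)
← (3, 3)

→ sense(dir→south)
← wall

→ sense(dir→west)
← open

→ push(x→west)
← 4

→ move(dir→west)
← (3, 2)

→ sense(dir→south)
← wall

→ sense(dir→west)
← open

→ push(x→west)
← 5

→ move(dir→west)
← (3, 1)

→ sense(dir→south)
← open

→ push(x→south)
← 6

→ move(dir→south)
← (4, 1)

→ sense(dir→west)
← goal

→ move(dir→west)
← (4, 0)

Answer: (4, 0)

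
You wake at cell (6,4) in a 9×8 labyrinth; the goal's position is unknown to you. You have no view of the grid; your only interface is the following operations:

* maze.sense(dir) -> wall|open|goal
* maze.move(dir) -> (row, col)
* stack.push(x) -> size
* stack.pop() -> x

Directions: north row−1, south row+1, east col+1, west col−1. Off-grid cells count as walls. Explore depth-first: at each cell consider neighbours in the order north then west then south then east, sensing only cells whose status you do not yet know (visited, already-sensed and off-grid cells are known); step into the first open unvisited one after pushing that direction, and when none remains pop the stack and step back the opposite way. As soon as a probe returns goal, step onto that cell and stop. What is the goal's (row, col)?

> maze.sense dir: north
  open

> stack.push x: north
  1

> maze.move dir: north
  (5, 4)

> maze.sense dir: north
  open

> stack.push x: north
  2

> maze.move dir: north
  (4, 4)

> maze.sense dir: north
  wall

> maze.sense dir: west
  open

> stack.push x: west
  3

> maze.move dir: west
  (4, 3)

> maze.sense dir: north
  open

> stack.push x: north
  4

> maze.move dir: north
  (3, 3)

> maze.sense dir: north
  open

> stack.push x: north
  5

> maze.move dir: north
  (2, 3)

> maze.sense dir: north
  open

> stack.push x: north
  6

> maze.move dir: north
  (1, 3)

> maze.sense dir: north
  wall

> maze.sense dir: west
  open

> stack.push x: west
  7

> maze.move dir: west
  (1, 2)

> maze.sense dir: north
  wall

> maze.sense dir: west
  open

> stack.push x: west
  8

> maze.move dir: west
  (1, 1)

> maze.sense dir: north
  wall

> maze.sense dir: west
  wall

> maze.sense dir: south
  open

> stack.push x: south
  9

> maze.move dir: south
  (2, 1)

> maze.sense dir: west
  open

> stack.push x: west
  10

> maze.move dir: west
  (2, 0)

> maze.sense dir: south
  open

> stack.push x: south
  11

> maze.move dir: south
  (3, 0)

> maze.sense dir: south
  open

> stack.push x: south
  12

> maze.move dir: south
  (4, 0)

> maze.sense dir: south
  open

> stack.push x: south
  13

> maze.move dir: south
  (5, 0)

> maze.sense dir: south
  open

> stack.push x: south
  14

> maze.move dir: south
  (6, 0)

> maze.sense dir: south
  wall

> maze.sense dir: east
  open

> stack.push x: east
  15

> maze.move dir: east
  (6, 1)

> maze.sense dir: north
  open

> stack.push x: north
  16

> maze.move dir: north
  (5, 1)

> maze.sense dir: north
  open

> stack.push x: north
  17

> maze.move dir: north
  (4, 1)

> maze.sense dir: north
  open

> stack.push x: north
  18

> maze.move dir: north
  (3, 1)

> maze.sense dir: east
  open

> stack.push x: east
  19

> maze.move dir: east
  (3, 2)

> maze.sense dir: north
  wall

> maze.sense dir: south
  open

> stack.push x: south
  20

> maze.move dir: south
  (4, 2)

> maze.sense dir: south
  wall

> stack.pop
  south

> maze.move dir: north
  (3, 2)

> stack.pop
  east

> maze.move dir: west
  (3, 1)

> stack.pop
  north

> maze.move dir: south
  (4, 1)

> stack.pop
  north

> maze.move dir: south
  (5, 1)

> stack.pop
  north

> maze.move dir: south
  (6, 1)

> maze.sense dir: south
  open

> stack.push x: south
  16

> maze.move dir: south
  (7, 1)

> maze.sense dir: south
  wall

> maze.sense dir: east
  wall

> stack.pop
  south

> maze.move dir: north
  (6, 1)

> maze.sense dir: east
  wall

> stack.pop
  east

> maze.move dir: west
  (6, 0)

> stack.pop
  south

> maze.move dir: north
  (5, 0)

> stack.pop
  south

> maze.move dir: north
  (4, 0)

> stack.pop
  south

> maze.move dir: north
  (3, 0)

> stack.pop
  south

> maze.move dir: north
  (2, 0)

> stack.pop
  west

> maze.move dir: east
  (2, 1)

> stack.pop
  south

> maze.move dir: north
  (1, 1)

> stack.pop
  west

> maze.move dir: east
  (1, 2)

> stack.pop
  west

> maze.move dir: east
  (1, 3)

> maze.sense dir: east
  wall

> stack.pop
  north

> maze.move dir: south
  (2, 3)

> maze.sense dir: east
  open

> stack.push x: east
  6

> maze.move dir: east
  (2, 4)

> maze.sense dir: east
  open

> stack.push x: east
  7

> maze.move dir: east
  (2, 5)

> maze.sense dir: north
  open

> stack.push x: north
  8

> maze.move dir: north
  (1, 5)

> maze.sense dir: north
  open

> stack.push x: north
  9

> maze.move dir: north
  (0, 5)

> maze.sense dir: west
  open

> stack.push x: west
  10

> maze.move dir: west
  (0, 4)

> stack.pop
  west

> maze.move dir: east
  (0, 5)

> maze.sense dir: east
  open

> stack.push x: east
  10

> maze.move dir: east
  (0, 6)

> maze.sense dir: south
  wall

> maze.sense dir: east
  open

> stack.push x: east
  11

> maze.move dir: east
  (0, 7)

> maze.sense dir: south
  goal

> maze.move dir: south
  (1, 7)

Answer: (1, 7)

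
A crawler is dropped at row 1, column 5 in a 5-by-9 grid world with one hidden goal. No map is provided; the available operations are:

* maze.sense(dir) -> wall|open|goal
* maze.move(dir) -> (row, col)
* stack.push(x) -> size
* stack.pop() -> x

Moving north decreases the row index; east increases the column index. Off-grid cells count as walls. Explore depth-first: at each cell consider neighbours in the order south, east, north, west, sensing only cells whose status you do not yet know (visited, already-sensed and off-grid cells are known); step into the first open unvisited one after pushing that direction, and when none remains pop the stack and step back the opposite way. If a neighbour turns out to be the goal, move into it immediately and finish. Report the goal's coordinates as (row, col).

Do: sense[dir: south]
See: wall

Do: sense[dir: east]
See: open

Do: push[x: east]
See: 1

Do: move[dir: east]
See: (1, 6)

Do: sense[dir: south]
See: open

Do: push[x: south]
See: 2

Do: move[dir: south]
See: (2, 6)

Do: sense[dir: south]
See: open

Do: push[x: south]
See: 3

Do: move[dir: south]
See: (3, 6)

Do: sense[dir: south]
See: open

Do: push[x: south]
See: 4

Do: move[dir: south]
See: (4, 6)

Do: sense[dir: east]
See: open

Do: push[x: east]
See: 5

Do: move[dir: east]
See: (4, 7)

Do: sense[dir: east]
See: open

Do: push[x: east]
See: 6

Do: move[dir: east]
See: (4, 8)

Do: sense[dir: north]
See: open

Do: push[x: north]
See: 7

Do: move[dir: north]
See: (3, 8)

Do: sense[dir: north]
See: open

Do: push[x: north]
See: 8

Do: move[dir: north]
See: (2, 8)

Do: sense[dir: north]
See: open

Do: push[x: north]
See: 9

Do: move[dir: north]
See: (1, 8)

Do: sense[dir: north]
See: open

Do: push[x: north]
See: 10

Do: move[dir: north]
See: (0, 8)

Do: sense[dir: west]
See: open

Do: push[x: west]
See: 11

Do: move[dir: west]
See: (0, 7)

Do: sense[dir: south]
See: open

Do: push[x: south]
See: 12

Do: move[dir: south]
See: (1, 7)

Do: sense[dir: south]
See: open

Do: push[x: south]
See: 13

Do: move[dir: south]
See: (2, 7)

Do: sense[dir: south]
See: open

Do: push[x: south]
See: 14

Do: move[dir: south]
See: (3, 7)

Do: pop[]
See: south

Do: move[dir: north]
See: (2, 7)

Do: pop[]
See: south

Do: move[dir: north]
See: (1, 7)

Do: pop[]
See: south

Do: move[dir: north]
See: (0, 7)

Do: sense[dir: west]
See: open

Do: push[x: west]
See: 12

Do: move[dir: west]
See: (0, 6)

Do: sense[dir: west]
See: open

Do: push[x: west]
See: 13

Do: move[dir: west]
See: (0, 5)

Do: sense[dir: west]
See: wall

Do: pop[]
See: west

Do: move[dir: east]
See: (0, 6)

Do: pop[]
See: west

Do: move[dir: east]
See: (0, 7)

Do: pop[]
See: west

Do: move[dir: east]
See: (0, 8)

Do: pop[]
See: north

Do: move[dir: south]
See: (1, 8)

Do: pop[]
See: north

Do: move[dir: south]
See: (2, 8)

Do: pop[]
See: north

Do: move[dir: south]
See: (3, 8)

Do: pop[]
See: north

Do: move[dir: south]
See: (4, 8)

Do: pop[]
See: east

Do: move[dir: west]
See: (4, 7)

Do: pop[]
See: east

Do: move[dir: west]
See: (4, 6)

Do: sense[dir: west]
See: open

Do: push[x: west]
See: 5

Do: move[dir: west]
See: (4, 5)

Do: sense[dir: north]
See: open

Do: push[x: north]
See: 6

Do: move[dir: north]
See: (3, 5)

Do: sense[dir: west]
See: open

Do: push[x: west]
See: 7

Do: move[dir: west]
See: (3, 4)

Do: sense[dir: south]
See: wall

Do: sense[dir: north]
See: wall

Do: sense[dir: west]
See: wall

Do: pop[]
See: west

Do: move[dir: east]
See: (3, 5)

Do: pop[]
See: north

Do: move[dir: south]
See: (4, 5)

Do: pop[]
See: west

Do: move[dir: east]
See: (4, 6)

Do: pop[]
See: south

Do: move[dir: north]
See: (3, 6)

Do: pop[]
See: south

Do: move[dir: north]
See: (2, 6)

Do: pop[]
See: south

Do: move[dir: north]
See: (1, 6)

Do: pop[]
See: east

Do: move[dir: west]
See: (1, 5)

Do: sense[dir: west]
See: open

Do: push[x: west]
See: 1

Do: move[dir: west]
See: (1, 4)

Do: sense[dir: west]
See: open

Do: push[x: west]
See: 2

Do: move[dir: west]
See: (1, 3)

Do: sense[dir: south]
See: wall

Do: sense[dir: north]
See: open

Do: push[x: north]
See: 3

Do: move[dir: north]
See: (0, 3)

Do: sense[dir: west]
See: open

Do: push[x: west]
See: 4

Do: move[dir: west]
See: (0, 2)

Do: sense[dir: south]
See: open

Do: push[x: south]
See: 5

Do: move[dir: south]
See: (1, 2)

Do: sense[dir: south]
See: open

Do: push[x: south]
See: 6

Do: move[dir: south]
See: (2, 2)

Do: sense[dir: south]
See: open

Do: push[x: south]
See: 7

Do: move[dir: south]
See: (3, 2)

Do: sense[dir: south]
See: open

Do: push[x: south]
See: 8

Do: move[dir: south]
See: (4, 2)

Do: sense[dir: east]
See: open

Do: push[x: east]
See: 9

Do: move[dir: east]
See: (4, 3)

Do: pop[]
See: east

Do: move[dir: west]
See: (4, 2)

Do: sense[dir: west]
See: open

Do: push[x: west]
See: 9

Do: move[dir: west]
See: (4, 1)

Do: sense[dir: north]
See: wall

Do: sense[dir: west]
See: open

Do: push[x: west]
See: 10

Do: move[dir: west]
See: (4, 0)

Do: sense[dir: north]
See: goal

Do: move[dir: north]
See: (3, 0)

Answer: (3, 0)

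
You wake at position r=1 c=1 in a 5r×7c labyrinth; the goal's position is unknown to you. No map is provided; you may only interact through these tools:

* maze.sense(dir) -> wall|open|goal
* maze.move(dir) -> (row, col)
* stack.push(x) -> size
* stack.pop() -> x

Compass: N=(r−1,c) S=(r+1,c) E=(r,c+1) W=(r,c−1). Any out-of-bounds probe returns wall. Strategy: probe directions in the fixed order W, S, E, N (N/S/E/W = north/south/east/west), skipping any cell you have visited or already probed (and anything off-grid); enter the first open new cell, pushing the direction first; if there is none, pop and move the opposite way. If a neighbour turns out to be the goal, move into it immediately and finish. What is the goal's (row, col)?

> maze.sense dir='west'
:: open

> stack.push x='west'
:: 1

> maze.move dir='west'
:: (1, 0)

> maze.sense dir='south'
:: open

> stack.push x='south'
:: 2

> maze.move dir='south'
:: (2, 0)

> maze.sense dir='south'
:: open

> stack.push x='south'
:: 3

> maze.move dir='south'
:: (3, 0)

> maze.sense dir='south'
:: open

> stack.push x='south'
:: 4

> maze.move dir='south'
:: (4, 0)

> maze.sense dir='east'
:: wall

> stack.pop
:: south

> maze.move dir='north'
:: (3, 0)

> maze.sense dir='east'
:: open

> stack.push x='east'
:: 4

> maze.move dir='east'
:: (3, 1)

> maze.sense dir='east'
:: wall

> maze.sense dir='north'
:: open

> stack.push x='north'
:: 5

> maze.move dir='north'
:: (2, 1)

> maze.sense dir='east'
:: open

> stack.push x='east'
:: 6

> maze.move dir='east'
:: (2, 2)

> maze.sense dir='east'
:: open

> stack.push x='east'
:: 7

> maze.move dir='east'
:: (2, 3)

> maze.sense dir='south'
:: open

> stack.push x='south'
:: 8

> maze.move dir='south'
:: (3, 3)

> maze.sense dir='south'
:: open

> stack.push x='south'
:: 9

> maze.move dir='south'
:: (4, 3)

> maze.sense dir='west'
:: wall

> maze.sense dir='east'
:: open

> stack.push x='east'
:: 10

> maze.move dir='east'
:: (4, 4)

> maze.sense dir='east'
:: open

> stack.push x='east'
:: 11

> maze.move dir='east'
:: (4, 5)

> maze.sense dir='east'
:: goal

> maze.move dir='east'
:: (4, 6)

Answer: (4, 6)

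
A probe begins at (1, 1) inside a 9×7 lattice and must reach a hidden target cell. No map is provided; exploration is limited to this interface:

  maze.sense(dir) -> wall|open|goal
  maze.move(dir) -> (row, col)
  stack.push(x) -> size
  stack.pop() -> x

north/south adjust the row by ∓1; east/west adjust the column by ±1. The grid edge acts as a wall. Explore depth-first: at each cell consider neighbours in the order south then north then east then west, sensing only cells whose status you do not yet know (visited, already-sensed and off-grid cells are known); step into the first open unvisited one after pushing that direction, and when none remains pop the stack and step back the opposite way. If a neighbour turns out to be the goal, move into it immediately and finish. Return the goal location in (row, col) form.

# sense(dir=south) -> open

# push(x=south) -> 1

# move(dir=south) -> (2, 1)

# sense(dir=south) -> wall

# sense(dir=east) -> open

# push(x=east) -> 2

# move(dir=east) -> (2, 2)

# sense(dir=south) -> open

# push(x=south) -> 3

# move(dir=south) -> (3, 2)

# sense(dir=south) -> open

# push(x=south) -> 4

# move(dir=south) -> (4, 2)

# sense(dir=south) -> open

# push(x=south) -> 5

# move(dir=south) -> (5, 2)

# sense(dir=south) -> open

# push(x=south) -> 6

# move(dir=south) -> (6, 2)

# sense(dir=south) -> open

# push(x=south) -> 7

# move(dir=south) -> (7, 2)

# sense(dir=south) -> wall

# sense(dir=east) -> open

# push(x=east) -> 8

# move(dir=east) -> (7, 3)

# sense(dir=south) -> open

# push(x=south) -> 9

# move(dir=south) -> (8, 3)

# sense(dir=east) -> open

# push(x=east) -> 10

# move(dir=east) -> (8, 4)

# sense(dir=north) -> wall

# sense(dir=east) -> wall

# pop() -> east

# move(dir=west) -> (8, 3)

# pop() -> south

# move(dir=north) -> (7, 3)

# sense(dir=north) -> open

# push(x=north) -> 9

# move(dir=north) -> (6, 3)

# sense(dir=north) -> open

# push(x=north) -> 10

# move(dir=north) -> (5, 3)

# sense(dir=north) -> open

# push(x=north) -> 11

# move(dir=north) -> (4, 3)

# sense(dir=north) -> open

# push(x=north) -> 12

# move(dir=north) -> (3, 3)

# sense(dir=north) -> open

# push(x=north) -> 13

# move(dir=north) -> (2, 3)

# sense(dir=north) -> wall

# sense(dir=east) -> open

# push(x=east) -> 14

# move(dir=east) -> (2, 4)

# sense(dir=south) -> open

# push(x=south) -> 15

# move(dir=south) -> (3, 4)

# sense(dir=south) -> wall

# sense(dir=east) -> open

# push(x=east) -> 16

# move(dir=east) -> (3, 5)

# sense(dir=south) -> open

# push(x=south) -> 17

# move(dir=south) -> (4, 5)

# sense(dir=south) -> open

# push(x=south) -> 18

# move(dir=south) -> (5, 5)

# sense(dir=south) -> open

# push(x=south) -> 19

# move(dir=south) -> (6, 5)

# sense(dir=south) -> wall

# sense(dir=east) -> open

# push(x=east) -> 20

# move(dir=east) -> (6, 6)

# sense(dir=south) -> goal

# move(dir=south) -> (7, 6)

Answer: (7, 6)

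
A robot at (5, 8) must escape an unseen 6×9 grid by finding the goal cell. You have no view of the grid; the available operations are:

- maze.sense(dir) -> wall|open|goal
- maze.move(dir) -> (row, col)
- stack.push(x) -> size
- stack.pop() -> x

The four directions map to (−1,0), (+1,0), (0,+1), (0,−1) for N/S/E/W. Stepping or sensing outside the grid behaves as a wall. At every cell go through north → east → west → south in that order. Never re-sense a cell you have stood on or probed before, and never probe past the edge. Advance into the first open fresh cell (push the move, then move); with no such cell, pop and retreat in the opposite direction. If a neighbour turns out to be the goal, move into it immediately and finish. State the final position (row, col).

;; sense(dir='north') : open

;; push(x='north') : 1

;; move(dir='north') : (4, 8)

;; sense(dir='north') : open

;; push(x='north') : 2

;; move(dir='north') : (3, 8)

;; sense(dir='north') : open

;; push(x='north') : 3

;; move(dir='north') : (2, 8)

;; sense(dir='north') : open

;; push(x='north') : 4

;; move(dir='north') : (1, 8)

;; sense(dir='north') : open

;; push(x='north') : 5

;; move(dir='north') : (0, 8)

;; sense(dir='west') : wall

;; pop() : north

;; move(dir='south') : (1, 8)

;; sense(dir='west') : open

;; push(x='west') : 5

;; move(dir='west') : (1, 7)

;; sense(dir='west') : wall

;; sense(dir='south') : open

;; push(x='south') : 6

;; move(dir='south') : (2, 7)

;; sense(dir='west') : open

;; push(x='west') : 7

;; move(dir='west') : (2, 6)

;; sense(dir='west') : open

;; push(x='west') : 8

;; move(dir='west') : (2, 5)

;; sense(dir='north') : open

;; push(x='north') : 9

;; move(dir='north') : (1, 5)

;; sense(dir='north') : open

;; push(x='north') : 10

;; move(dir='north') : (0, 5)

;; sense(dir='east') : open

;; push(x='east') : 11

;; move(dir='east') : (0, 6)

;; pop() : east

;; move(dir='west') : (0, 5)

;; sense(dir='west') : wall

;; pop() : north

;; move(dir='south') : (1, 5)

;; sense(dir='west') : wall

;; pop() : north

;; move(dir='south') : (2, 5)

;; sense(dir='west') : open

;; push(x='west') : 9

;; move(dir='west') : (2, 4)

;; sense(dir='west') : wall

;; sense(dir='south') : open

;; push(x='south') : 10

;; move(dir='south') : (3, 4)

;; sense(dir='east') : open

;; push(x='east') : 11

;; move(dir='east') : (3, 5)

;; sense(dir='east') : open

;; push(x='east') : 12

;; move(dir='east') : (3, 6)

;; sense(dir='east') : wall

;; sense(dir='south') : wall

;; pop() : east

;; move(dir='west') : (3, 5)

;; sense(dir='south') : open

;; push(x='south') : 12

;; move(dir='south') : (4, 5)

;; sense(dir='west') : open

;; push(x='west') : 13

;; move(dir='west') : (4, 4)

;; sense(dir='west') : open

;; push(x='west') : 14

;; move(dir='west') : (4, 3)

;; sense(dir='north') : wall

;; sense(dir='west') : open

;; push(x='west') : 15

;; move(dir='west') : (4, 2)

;; sense(dir='north') : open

;; push(x='north') : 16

;; move(dir='north') : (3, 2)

;; sense(dir='north') : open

;; push(x='north') : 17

;; move(dir='north') : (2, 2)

;; sense(dir='north') : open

;; push(x='north') : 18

;; move(dir='north') : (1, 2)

;; sense(dir='north') : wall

;; sense(dir='east') : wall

;; sense(dir='west') : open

;; push(x='west') : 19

;; move(dir='west') : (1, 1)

;; sense(dir='north') : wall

;; sense(dir='west') : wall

;; sense(dir='south') : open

;; push(x='south') : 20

;; move(dir='south') : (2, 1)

;; sense(dir='west') : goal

;; move(dir='west') : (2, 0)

Answer: (2, 0)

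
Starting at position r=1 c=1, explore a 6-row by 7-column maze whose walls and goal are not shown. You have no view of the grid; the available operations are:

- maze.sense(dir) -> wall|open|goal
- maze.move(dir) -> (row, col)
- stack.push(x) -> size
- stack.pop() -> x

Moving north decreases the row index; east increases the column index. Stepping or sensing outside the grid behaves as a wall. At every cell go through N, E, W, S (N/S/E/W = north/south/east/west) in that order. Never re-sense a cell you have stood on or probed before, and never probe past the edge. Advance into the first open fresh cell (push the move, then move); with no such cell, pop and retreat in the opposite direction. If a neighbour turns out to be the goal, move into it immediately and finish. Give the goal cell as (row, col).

;; maze.sense(dir→north) == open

;; stack.push(x→north) == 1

;; maze.move(dir→north) == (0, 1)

;; maze.sense(dir→east) == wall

;; maze.sense(dir→west) == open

;; stack.push(x→west) == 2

;; maze.move(dir→west) == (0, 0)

;; maze.sense(dir→south) == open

;; stack.push(x→south) == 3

;; maze.move(dir→south) == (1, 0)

;; maze.sense(dir→south) == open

;; stack.push(x→south) == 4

;; maze.move(dir→south) == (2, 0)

;; maze.sense(dir→east) == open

;; stack.push(x→east) == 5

;; maze.move(dir→east) == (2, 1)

;; maze.sense(dir→east) == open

;; stack.push(x→east) == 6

;; maze.move(dir→east) == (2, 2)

;; maze.sense(dir→north) == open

;; stack.push(x→north) == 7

;; maze.move(dir→north) == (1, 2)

;; maze.sense(dir→east) == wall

;; stack.pop() == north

;; maze.move(dir→south) == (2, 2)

;; maze.sense(dir→east) == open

;; stack.push(x→east) == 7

;; maze.move(dir→east) == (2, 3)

;; maze.sense(dir→east) == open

;; stack.push(x→east) == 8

;; maze.move(dir→east) == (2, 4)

;; maze.sense(dir→north) == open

;; stack.push(x→north) == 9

;; maze.move(dir→north) == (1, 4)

;; maze.sense(dir→north) == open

;; stack.push(x→north) == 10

;; maze.move(dir→north) == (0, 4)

;; maze.sense(dir→east) == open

;; stack.push(x→east) == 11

;; maze.move(dir→east) == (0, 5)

;; maze.sense(dir→east) == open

;; stack.push(x→east) == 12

;; maze.move(dir→east) == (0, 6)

;; maze.sense(dir→south) == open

;; stack.push(x→south) == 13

;; maze.move(dir→south) == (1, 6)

;; maze.sense(dir→west) == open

;; stack.push(x→west) == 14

;; maze.move(dir→west) == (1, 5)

;; maze.sense(dir→south) == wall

;; stack.pop() == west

;; maze.move(dir→east) == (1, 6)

;; maze.sense(dir→south) == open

;; stack.push(x→south) == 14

;; maze.move(dir→south) == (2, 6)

;; maze.sense(dir→south) == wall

;; stack.pop() == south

;; maze.move(dir→north) == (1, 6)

;; stack.pop() == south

;; maze.move(dir→north) == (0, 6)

;; stack.pop() == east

;; maze.move(dir→west) == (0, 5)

;; stack.pop() == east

;; maze.move(dir→west) == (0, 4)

;; maze.sense(dir→west) == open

;; stack.push(x→west) == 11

;; maze.move(dir→west) == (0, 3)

;; stack.pop() == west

;; maze.move(dir→east) == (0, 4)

;; stack.pop() == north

;; maze.move(dir→south) == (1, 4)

;; stack.pop() == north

;; maze.move(dir→south) == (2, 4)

;; maze.sense(dir→south) == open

;; stack.push(x→south) == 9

;; maze.move(dir→south) == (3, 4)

;; maze.sense(dir→east) == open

;; stack.push(x→east) == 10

;; maze.move(dir→east) == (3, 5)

;; maze.sense(dir→south) == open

;; stack.push(x→south) == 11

;; maze.move(dir→south) == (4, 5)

;; maze.sense(dir→east) == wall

;; maze.sense(dir→west) == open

;; stack.push(x→west) == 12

;; maze.move(dir→west) == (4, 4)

;; maze.sense(dir→west) == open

;; stack.push(x→west) == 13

;; maze.move(dir→west) == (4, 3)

;; maze.sense(dir→north) == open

;; stack.push(x→north) == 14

;; maze.move(dir→north) == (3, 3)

;; maze.sense(dir→west) == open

;; stack.push(x→west) == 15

;; maze.move(dir→west) == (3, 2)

;; maze.sense(dir→west) == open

;; stack.push(x→west) == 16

;; maze.move(dir→west) == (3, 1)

;; maze.sense(dir→west) == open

;; stack.push(x→west) == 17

;; maze.move(dir→west) == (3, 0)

;; maze.sense(dir→south) == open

;; stack.push(x→south) == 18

;; maze.move(dir→south) == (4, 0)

;; maze.sense(dir→east) == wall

;; maze.sense(dir→south) == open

;; stack.push(x→south) == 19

;; maze.move(dir→south) == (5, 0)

;; maze.sense(dir→east) == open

;; stack.push(x→east) == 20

;; maze.move(dir→east) == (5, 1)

;; maze.sense(dir→east) == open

;; stack.push(x→east) == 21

;; maze.move(dir→east) == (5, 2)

;; maze.sense(dir→north) == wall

;; maze.sense(dir→east) == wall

;; stack.pop() == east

;; maze.move(dir→west) == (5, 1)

;; stack.pop() == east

;; maze.move(dir→west) == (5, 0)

;; stack.pop() == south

;; maze.move(dir→north) == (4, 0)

;; stack.pop() == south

;; maze.move(dir→north) == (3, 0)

;; stack.pop() == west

;; maze.move(dir→east) == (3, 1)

;; stack.pop() == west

;; maze.move(dir→east) == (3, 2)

;; stack.pop() == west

;; maze.move(dir→east) == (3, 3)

;; stack.pop() == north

;; maze.move(dir→south) == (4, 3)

;; stack.pop() == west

;; maze.move(dir→east) == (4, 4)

;; maze.sense(dir→south) == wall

;; stack.pop() == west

;; maze.move(dir→east) == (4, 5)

;; maze.sense(dir→south) == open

;; stack.push(x→south) == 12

;; maze.move(dir→south) == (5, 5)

;; maze.sense(dir→east) == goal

;; maze.move(dir→east) == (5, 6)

Answer: (5, 6)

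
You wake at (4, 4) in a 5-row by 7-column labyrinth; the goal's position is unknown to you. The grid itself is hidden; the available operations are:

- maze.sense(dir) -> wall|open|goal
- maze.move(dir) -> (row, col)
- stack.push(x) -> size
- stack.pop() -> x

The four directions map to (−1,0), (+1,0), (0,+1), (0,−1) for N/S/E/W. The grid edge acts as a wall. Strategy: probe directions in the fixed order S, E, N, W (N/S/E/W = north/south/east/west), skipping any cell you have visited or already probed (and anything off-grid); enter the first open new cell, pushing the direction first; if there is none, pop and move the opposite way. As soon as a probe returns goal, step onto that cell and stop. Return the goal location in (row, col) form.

==> maze.sense(dir: east)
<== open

==> stack.push(x: east)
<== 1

==> maze.move(dir: east)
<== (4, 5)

==> maze.sense(dir: east)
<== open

==> stack.push(x: east)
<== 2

==> maze.move(dir: east)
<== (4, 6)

==> maze.sense(dir: north)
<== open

==> stack.push(x: north)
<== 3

==> maze.move(dir: north)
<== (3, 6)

==> maze.sense(dir: north)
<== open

==> stack.push(x: north)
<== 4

==> maze.move(dir: north)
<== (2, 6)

==> maze.sense(dir: north)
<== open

==> stack.push(x: north)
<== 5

==> maze.move(dir: north)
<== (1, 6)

==> maze.sense(dir: north)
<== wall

==> maze.sense(dir: west)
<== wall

==> stack.pop()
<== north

==> maze.move(dir: south)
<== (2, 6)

==> maze.sense(dir: west)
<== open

==> stack.push(x: west)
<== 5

==> maze.move(dir: west)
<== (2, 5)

==> maze.sense(dir: south)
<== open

==> stack.push(x: south)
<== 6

==> maze.move(dir: south)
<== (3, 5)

==> maze.sense(dir: west)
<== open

==> stack.push(x: west)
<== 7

==> maze.move(dir: west)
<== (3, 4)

==> maze.sense(dir: north)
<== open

==> stack.push(x: north)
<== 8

==> maze.move(dir: north)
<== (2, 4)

==> maze.sense(dir: north)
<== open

==> stack.push(x: north)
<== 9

==> maze.move(dir: north)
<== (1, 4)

==> maze.sense(dir: north)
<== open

==> stack.push(x: north)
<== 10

==> maze.move(dir: north)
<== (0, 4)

==> maze.sense(dir: east)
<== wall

==> maze.sense(dir: west)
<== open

==> stack.push(x: west)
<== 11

==> maze.move(dir: west)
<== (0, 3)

==> maze.sense(dir: south)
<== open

==> stack.push(x: south)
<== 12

==> maze.move(dir: south)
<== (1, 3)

==> maze.sense(dir: south)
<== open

==> stack.push(x: south)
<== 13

==> maze.move(dir: south)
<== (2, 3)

==> maze.sense(dir: south)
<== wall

==> maze.sense(dir: west)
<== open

==> stack.push(x: west)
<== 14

==> maze.move(dir: west)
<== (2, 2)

==> maze.sense(dir: south)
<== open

==> stack.push(x: south)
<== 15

==> maze.move(dir: south)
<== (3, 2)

==> maze.sense(dir: south)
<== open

==> stack.push(x: south)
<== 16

==> maze.move(dir: south)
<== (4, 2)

==> maze.sense(dir: east)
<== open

==> stack.push(x: east)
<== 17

==> maze.move(dir: east)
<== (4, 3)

==> stack.pop()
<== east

==> maze.move(dir: west)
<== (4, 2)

==> maze.sense(dir: west)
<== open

==> stack.push(x: west)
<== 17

==> maze.move(dir: west)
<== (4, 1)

==> maze.sense(dir: north)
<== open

==> stack.push(x: north)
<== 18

==> maze.move(dir: north)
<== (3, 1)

==> maze.sense(dir: north)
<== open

==> stack.push(x: north)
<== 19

==> maze.move(dir: north)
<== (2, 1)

==> maze.sense(dir: north)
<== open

==> stack.push(x: north)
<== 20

==> maze.move(dir: north)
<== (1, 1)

==> maze.sense(dir: east)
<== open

==> stack.push(x: east)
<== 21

==> maze.move(dir: east)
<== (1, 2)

==> maze.sense(dir: north)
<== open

==> stack.push(x: north)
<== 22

==> maze.move(dir: north)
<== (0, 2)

==> maze.sense(dir: west)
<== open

==> stack.push(x: west)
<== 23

==> maze.move(dir: west)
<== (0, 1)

==> maze.sense(dir: west)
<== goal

==> maze.move(dir: west)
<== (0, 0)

Answer: (0, 0)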